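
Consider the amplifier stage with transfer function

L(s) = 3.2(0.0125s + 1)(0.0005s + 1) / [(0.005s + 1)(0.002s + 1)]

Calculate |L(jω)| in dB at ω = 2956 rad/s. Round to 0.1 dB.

7.5 dB

At ω = 2956 rad/s:
zero (1 + j2956·0.0125) = 1 + j36.95 → |·| ≈ 36.964, ∠ ≈ 88.45°
zero (1 + j2956·0.0005) = 1 + j1.478 → |·| ≈ 1.7845, ∠ ≈ 55.92°
pole (1 + j2956·0.005) = 1 + j14.78 → |·| ≈ 14.814, ∠ ≈ 86.13°
pole (1 + j2956·0.002) = 1 + j5.912 → |·| ≈ 5.996, ∠ ≈ 80.40°
|L| = 3.2 · 36.964 · 1.7845 / (14.814 · 5.996) ≈ 2.3764
Gain = 20 log₁₀(2.3764) ≈ 7.52 dB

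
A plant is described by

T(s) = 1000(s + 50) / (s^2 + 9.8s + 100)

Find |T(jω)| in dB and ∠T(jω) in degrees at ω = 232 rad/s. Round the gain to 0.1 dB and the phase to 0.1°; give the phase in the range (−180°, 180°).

At s = jω = j232:
zero (s+50): 50 + j232 → |·| = √(50²+232²) = √56324 ≈ 237.33, ∠ = arctan(232/50) ≈ 77.84°
quadratic: (j232)² + 9.8·j232 + 100 = -53724 + j2273.6 → |·| ≈ 53772, ∠ ≈ 177.58°
|T| = 1000 · 237.33 / 53772 ≈ 4.4136
Gain = 20 log₁₀(4.4136) ≈ 12.90 dB
∠T = 77.84° − 177.58° = -99.74°

12.9 dB, -99.7°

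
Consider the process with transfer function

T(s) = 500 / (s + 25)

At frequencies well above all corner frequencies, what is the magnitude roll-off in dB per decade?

Each pole contributes −20 dB/decade at high frequency; each zero contributes +20 dB/decade.
Net: 0 zero(s) − 1 pole(s) → -20 dB/decade.

-20 dB/decade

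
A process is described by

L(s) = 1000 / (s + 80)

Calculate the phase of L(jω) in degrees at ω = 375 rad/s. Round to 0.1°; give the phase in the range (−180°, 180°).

-78.0°

Substitute s = j375:
Numerator: 1000 = 1000 + j0
Denominator: (j375) + 80 = 80 + j375
|N| = √(1000² + 0²) ≈ 1000, ∠N ≈ 0.00°
|D| = √(80² + 375²) ≈ 383.44, ∠D ≈ 77.96°
∠L = 0.00° − 77.96° = -77.96°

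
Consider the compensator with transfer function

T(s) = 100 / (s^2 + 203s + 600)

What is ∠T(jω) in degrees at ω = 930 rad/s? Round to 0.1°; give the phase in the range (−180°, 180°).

-167.7°

Substitute s = j930:
Numerator: 100 = 100 + j0
Denominator: (j930)^2 + 203(j930) + 600 = -864300 + j188790
|N| = √(100² + 0²) ≈ 100, ∠N ≈ 0.00°
|D| = √(864300² + 188790²) ≈ 8.8468e+05, ∠D ≈ 167.68°
∠T = 0.00° − 167.68° = -167.68°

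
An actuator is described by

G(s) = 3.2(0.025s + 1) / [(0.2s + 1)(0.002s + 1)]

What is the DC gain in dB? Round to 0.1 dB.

10.1 dB

G(0) = 3.2 · 1 / 1 = 3.2
20 log₁₀(3.2) ≈ 10.10 dB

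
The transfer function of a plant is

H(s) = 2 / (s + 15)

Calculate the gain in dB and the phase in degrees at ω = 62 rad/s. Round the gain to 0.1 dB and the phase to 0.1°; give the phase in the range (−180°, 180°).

At s = jω = j62:
pole (s+15): 15 + j62 → |·| = √(15²+62²) = √4069 ≈ 63.789, ∠ = arctan(62/15) ≈ 76.40°
|H| = 2 / 63.789 ≈ 0.031353
Gain = 20 log₁₀(0.031353) ≈ -30.07 dB
∠H = 0.00° − 76.40° = -76.40°

-30.1 dB, -76.4°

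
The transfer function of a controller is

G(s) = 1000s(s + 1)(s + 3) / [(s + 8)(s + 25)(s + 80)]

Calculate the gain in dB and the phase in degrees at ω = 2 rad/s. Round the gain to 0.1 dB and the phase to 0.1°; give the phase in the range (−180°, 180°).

At s = jω = j2:
zero (s+1): 1 + j2 → |·| = √(1²+2²) = √5 ≈ 2.2361, ∠ = arctan(2/1) ≈ 63.43°
zero (s+3): 3 + j2 → |·| = √(3²+2²) = √13 ≈ 3.6056, ∠ = arctan(2/3) ≈ 33.69°
zero at origin: s = j2 → |·| = 2, ∠ = 90.00°
pole (s+8): 8 + j2 → |·| = √(8²+2²) = √68 ≈ 8.2462, ∠ = arctan(2/8) ≈ 14.04°
pole (s+25): 25 + j2 → |·| = √(25²+2²) = √629 ≈ 25.08, ∠ = arctan(2/25) ≈ 4.57°
pole (s+80): 80 + j2 → |·| = √(80²+2²) = √6404 ≈ 80.025, ∠ = arctan(2/80) ≈ 1.43°
|G| = 1000 · 16.125 / 16550 ≈ 0.97432
Gain = 20 log₁₀(0.97432) ≈ -0.23 dB
∠G = 187.12° − 20.04° = 167.08°

-0.2 dB, 167.1°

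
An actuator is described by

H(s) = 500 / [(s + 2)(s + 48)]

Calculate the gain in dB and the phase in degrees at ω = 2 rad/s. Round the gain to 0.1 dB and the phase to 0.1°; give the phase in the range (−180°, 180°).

11.3 dB, -47.4°

At s = jω = j2:
pole (s+2): 2 + j2 → |·| = √(2²+2²) = √8 ≈ 2.8284, ∠ = arctan(2/2) ≈ 45.00°
pole (s+48): 48 + j2 → |·| = √(48²+2²) = √2308 ≈ 48.042, ∠ = arctan(2/48) ≈ 2.39°
|H| = 500 / 135.88 ≈ 3.6797
Gain = 20 log₁₀(3.6797) ≈ 11.32 dB
∠H = 0.00° − 47.39° = -47.39°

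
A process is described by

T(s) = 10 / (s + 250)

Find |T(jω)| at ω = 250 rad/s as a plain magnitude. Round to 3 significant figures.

Substitute s = j250:
Numerator: 10 = 10 + j0
Denominator: (j250) + 250 = 250 + j250
|N| = √(10² + 0²) ≈ 10, ∠N ≈ 0.00°
|D| = √(250² + 250²) ≈ 353.55, ∠D ≈ 45.00°
|T| = 10 / 353.55 ≈ 0.028285

0.0283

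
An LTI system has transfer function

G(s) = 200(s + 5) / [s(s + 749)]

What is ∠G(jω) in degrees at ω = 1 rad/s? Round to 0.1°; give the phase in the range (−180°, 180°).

At s = jω = j1:
zero (s+5): 5 + j1 → |·| = √(5²+1²) = √26 ≈ 5.099, ∠ = arctan(1/5) ≈ 11.31°
pole (s+749): 749 + j1 → |·| = √(749²+1²) = √561002 ≈ 749, ∠ = arctan(1/749) ≈ 0.08°
pole at origin: |s| = 1, ∠ = 90.00° (in denominator)
∠G = 11.31° − 90.08° = -78.77°

-78.8°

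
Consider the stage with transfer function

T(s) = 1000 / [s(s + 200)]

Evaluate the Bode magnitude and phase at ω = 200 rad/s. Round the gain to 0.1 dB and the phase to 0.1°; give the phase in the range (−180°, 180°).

At s = jω = j200:
pole (s+200): 200 + j200 → |·| = √(200²+200²) = √80000 ≈ 282.84, ∠ = arctan(200/200) ≈ 45.00°
pole at origin: |s| = 200, ∠ = 90.00° (in denominator)
|T| = 1000 / 56568 ≈ 0.017678
Gain = 20 log₁₀(0.017678) ≈ -35.05 dB
∠T = 0.00° − 135.00° = -135.00°

-35.1 dB, -135.0°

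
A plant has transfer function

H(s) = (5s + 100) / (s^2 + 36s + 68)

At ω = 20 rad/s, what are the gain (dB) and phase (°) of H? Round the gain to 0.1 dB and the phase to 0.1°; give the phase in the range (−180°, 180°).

Substitute s = j20:
Numerator: 5(j20) + 100 = 100 + j100
Denominator: (j20)^2 + 36(j20) + 68 = -332 + j720
|N| = √(100² + 100²) ≈ 141.42, ∠N ≈ 45.00°
|D| = √(332² + 720²) ≈ 792.86, ∠D ≈ 114.75°
|H| = 141.42 / 792.86 ≈ 0.17837
Gain = 20 log₁₀(0.17837) ≈ -14.97 dB
∠H = 45.00° − 114.75° = -69.75°

-15.0 dB, -69.8°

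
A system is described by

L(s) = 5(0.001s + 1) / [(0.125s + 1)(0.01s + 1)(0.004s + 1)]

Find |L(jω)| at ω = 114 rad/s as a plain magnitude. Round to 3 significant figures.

At ω = 114 rad/s:
zero (1 + j114·0.001) = 1 + j0.114 → |·| ≈ 1.0065, ∠ ≈ 6.50°
pole (1 + j114·0.125) = 1 + j14.25 → |·| ≈ 14.285, ∠ ≈ 85.99°
pole (1 + j114·0.01) = 1 + j1.14 → |·| ≈ 1.5164, ∠ ≈ 48.74°
pole (1 + j114·0.004) = 1 + j0.456 → |·| ≈ 1.0991, ∠ ≈ 24.51°
|L| = 5 · 1.0065 / (14.285 · 1.5164 · 1.0991) ≈ 0.21137

0.211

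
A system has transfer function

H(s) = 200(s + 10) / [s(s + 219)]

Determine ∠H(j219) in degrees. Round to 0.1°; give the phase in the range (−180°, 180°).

-47.6°

At s = jω = j219:
zero (s+10): 10 + j219 → |·| = √(10²+219²) = √48061 ≈ 219.23, ∠ = arctan(219/10) ≈ 87.39°
pole (s+219): 219 + j219 → |·| = √(219²+219²) = √95922 ≈ 309.71, ∠ = arctan(219/219) ≈ 45.00°
pole at origin: |s| = 219, ∠ = 90.00° (in denominator)
∠H = 87.39° − 135.00° = -47.61°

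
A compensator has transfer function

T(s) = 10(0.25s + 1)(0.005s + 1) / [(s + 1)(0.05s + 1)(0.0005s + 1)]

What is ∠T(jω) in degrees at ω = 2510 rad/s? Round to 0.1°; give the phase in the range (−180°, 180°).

-55.6°

At ω = 2510 rad/s:
zero (1 + j2510·0.25) = 1 + j627.5 → |·| ≈ 627.5, ∠ ≈ 89.91°
zero (1 + j2510·0.005) = 1 + j12.55 → |·| ≈ 12.59, ∠ ≈ 85.44°
pole (1 + j2510·1) = 1 + j2510 → |·| ≈ 2510, ∠ ≈ 89.98°
pole (1 + j2510·0.05) = 1 + j125.5 → |·| ≈ 125.5, ∠ ≈ 89.54°
pole (1 + j2510·0.0005) = 1 + j1.255 → |·| ≈ 1.6047, ∠ ≈ 51.45°
∠T = (89.91° + 85.44°) − (89.98° + 89.54° + 51.45°) = -55.62°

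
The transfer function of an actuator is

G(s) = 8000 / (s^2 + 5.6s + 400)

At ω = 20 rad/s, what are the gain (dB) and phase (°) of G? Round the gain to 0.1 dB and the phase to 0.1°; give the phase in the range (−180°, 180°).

37.1 dB, -90.0°

At s = jω = j20:
quadratic: (j20)² + 5.6·j20 + 400 = 0 + j112 → |·| ≈ 112, ∠ ≈ 90.00°
|G| = 8000 / 112 ≈ 71.429
Gain = 20 log₁₀(71.429) ≈ 37.08 dB
∠G = 0.00° − 90.00° = -90.00°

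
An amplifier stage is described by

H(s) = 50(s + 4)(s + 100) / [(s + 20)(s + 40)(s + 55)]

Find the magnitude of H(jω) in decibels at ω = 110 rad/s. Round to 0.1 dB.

-5.9 dB

At s = jω = j110:
zero (s+4): 4 + j110 → |·| = √(4²+110²) = √12116 ≈ 110.07, ∠ = arctan(110/4) ≈ 87.92°
zero (s+100): 100 + j110 → |·| = √(100²+110²) = √22100 ≈ 148.66, ∠ = arctan(110/100) ≈ 47.73°
pole (s+20): 20 + j110 → |·| = √(20²+110²) = √12500 ≈ 111.8, ∠ = arctan(110/20) ≈ 79.70°
pole (s+40): 40 + j110 → |·| = √(40²+110²) = √13700 ≈ 117.05, ∠ = arctan(110/40) ≈ 70.02°
pole (s+55): 55 + j110 → |·| = √(55²+110²) = √15125 ≈ 122.98, ∠ = arctan(110/55) ≈ 63.43°
|H| = 50 · 16363 / 1.6093e+06 ≈ 0.50839
Gain = 20 log₁₀(0.50839) ≈ -5.88 dB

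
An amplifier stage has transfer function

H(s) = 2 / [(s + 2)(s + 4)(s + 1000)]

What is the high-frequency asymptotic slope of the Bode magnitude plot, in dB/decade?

Each pole contributes −20 dB/decade at high frequency; each zero contributes +20 dB/decade.
Net: 0 zero(s) − 3 pole(s) → -60 dB/decade.

-60 dB/decade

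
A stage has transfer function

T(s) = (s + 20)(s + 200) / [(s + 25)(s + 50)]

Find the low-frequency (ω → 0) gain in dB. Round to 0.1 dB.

T(0) = 1·20·200 / (25·50) = 3.2
20 log₁₀(3.2) ≈ 10.10 dB

10.1 dB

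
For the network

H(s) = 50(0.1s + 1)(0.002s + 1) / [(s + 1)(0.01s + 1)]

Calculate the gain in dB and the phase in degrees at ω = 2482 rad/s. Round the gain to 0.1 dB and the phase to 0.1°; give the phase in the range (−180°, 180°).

At ω = 2482 rad/s:
zero (1 + j2482·0.1) = 1 + j248.2 → |·| ≈ 248.2, ∠ ≈ 89.77°
zero (1 + j2482·0.002) = 1 + j4.964 → |·| ≈ 5.0637, ∠ ≈ 78.61°
pole (1 + j2482·1) = 1 + j2482 → |·| ≈ 2482, ∠ ≈ 89.98°
pole (1 + j2482·0.01) = 1 + j24.82 → |·| ≈ 24.84, ∠ ≈ 87.69°
|H| = 50 · 248.2 · 5.0637 / (2482 · 24.84) ≈ 1.0193
Gain = 20 log₁₀(1.0193) ≈ 0.17 dB
∠H = (89.77° + 78.61°) − (89.98° + 87.69°) = -9.29°

0.2 dB, -9.3°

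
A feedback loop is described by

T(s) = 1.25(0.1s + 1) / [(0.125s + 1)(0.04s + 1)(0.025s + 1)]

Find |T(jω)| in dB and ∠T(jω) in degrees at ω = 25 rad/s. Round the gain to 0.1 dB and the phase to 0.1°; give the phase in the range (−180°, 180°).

-4.2 dB, -81.1°

At ω = 25 rad/s:
zero (1 + j25·0.1) = 1 + j2.5 → |·| ≈ 2.6926, ∠ ≈ 68.20°
pole (1 + j25·0.125) = 1 + j3.125 → |·| ≈ 3.2811, ∠ ≈ 72.26°
pole (1 + j25·0.04) = 1 + j1 → |·| ≈ 1.4142, ∠ ≈ 45.00°
pole (1 + j25·0.025) = 1 + j0.625 → |·| ≈ 1.1792, ∠ ≈ 32.01°
|T| = 1.25 · 2.6926 / (3.2811 · 1.4142 · 1.1792) ≈ 0.61513
Gain = 20 log₁₀(0.61513) ≈ -4.22 dB
∠T = (68.20°) − (72.26° + 45.00° + 32.01°) = -81.07°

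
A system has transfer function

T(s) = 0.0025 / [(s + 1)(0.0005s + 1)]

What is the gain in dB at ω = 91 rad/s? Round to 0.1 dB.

-91.2 dB

At ω = 91 rad/s:
pole (1 + j91·1) = 1 + j91 → |·| ≈ 91.005, ∠ ≈ 89.37°
pole (1 + j91·0.0005) = 1 + j0.0455 → |·| ≈ 1.001, ∠ ≈ 2.61°
|T| = 0.0025 · 1 / (91.005 · 1.001) ≈ 2.7444e-05
Gain = 20 log₁₀(2.7444e-05) ≈ -91.23 dB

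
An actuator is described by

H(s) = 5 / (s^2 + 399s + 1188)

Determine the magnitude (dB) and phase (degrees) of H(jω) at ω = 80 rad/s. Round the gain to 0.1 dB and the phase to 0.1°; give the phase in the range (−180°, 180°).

-76.2 dB, -99.3°

Substitute s = j80:
Numerator: 5 = 5 + j0
Denominator: (j80)^2 + 399(j80) + 1188 = -5212 + j31920
|N| = √(5² + 0²) ≈ 5, ∠N ≈ 0.00°
|D| = √(5212² + 31920²) ≈ 32343, ∠D ≈ 99.27°
|H| = 5 / 32343 ≈ 0.00015459
Gain = 20 log₁₀(0.00015459) ≈ -76.22 dB
∠H = 0.00° − 99.27° = -99.27°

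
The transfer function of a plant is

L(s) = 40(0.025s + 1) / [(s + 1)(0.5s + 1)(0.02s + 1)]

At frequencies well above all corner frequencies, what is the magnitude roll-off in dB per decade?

Each pole contributes −20 dB/decade at high frequency; each zero contributes +20 dB/decade.
Net: 1 zero(s) − 3 pole(s) → -40 dB/decade.

-40 dB/decade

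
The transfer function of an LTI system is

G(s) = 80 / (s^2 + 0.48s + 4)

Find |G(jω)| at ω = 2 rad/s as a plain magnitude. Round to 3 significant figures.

At s = jω = j2:
quadratic: (j2)² + 0.48·j2 + 4 = 0 + j0.96 → |·| ≈ 0.96, ∠ ≈ 90.00°
|G| = 80 / 0.96 ≈ 83.333

83.3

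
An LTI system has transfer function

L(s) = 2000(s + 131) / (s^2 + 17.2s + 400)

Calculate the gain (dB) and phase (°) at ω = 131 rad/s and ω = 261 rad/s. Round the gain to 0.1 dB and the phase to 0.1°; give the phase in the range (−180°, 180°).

At s = jω = j131:
zero (s+131): 131 + j131 → |·| = √(131²+131²) = √34322 ≈ 185.26, ∠ = arctan(131/131) ≈ 45.00°
quadratic: (j131)² + 17.2·j131 + 400 = -16761 + j2253.2 → |·| ≈ 16912, ∠ ≈ 172.34°
|L| = 2000 · 185.26 / 16912 ≈ 21.909
Gain = 20 log₁₀(21.909) ≈ 26.81 dB
∠L = 45.00° − 172.34° = -127.34°

At s = jω = j261:
zero (s+131): 131 + j261 → |·| = √(131²+261²) = √85282 ≈ 292.03, ∠ = arctan(261/131) ≈ 63.35°
quadratic: (j261)² + 17.2·j261 + 400 = -67721 + j4489.2 → |·| ≈ 67870, ∠ ≈ 176.21°
|L| = 2000 · 292.03 / 67870 ≈ 8.6056
Gain = 20 log₁₀(8.6056) ≈ 18.70 dB
∠L = 63.35° − 176.21° = -112.86°

ω = 131: 26.8 dB, -127.3°; ω = 261: 18.7 dB, -112.9°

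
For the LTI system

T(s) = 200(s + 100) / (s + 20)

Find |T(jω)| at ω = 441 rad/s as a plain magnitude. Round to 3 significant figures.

At s = jω = j441:
zero (s+100): 100 + j441 → |·| = √(100²+441²) = √204481 ≈ 452.2, ∠ = arctan(441/100) ≈ 77.22°
pole (s+20): 20 + j441 → |·| = √(20²+441²) = √194881 ≈ 441.45, ∠ = arctan(441/20) ≈ 87.40°
|T| = 200 · 452.2 / 441.45 ≈ 204.87

205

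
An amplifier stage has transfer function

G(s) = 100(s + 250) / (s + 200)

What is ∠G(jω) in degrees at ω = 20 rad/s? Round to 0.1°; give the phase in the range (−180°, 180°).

At s = jω = j20:
zero (s+250): 250 + j20 → |·| = √(250²+20²) = √62900 ≈ 250.8, ∠ = arctan(20/250) ≈ 4.57°
pole (s+200): 200 + j20 → |·| = √(200²+20²) = √40400 ≈ 201, ∠ = arctan(20/200) ≈ 5.71°
∠G = 4.57° − 5.71° = -1.14°

-1.1°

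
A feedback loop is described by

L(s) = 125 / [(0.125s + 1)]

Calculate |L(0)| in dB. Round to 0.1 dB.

41.9 dB

L(0) = 125 · 1 / 1 = 125
20 log₁₀(125) ≈ 41.94 dB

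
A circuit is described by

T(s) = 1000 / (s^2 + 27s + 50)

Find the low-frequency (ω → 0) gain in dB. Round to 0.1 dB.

T(0) = 1000 / 50 = 20
20 log₁₀(20) ≈ 26.02 dB

26.0 dB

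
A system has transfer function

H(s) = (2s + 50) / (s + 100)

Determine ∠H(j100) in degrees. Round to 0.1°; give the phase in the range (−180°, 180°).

31.0°

Substitute s = j100:
Numerator: 2(j100) + 50 = 50 + j200
Denominator: (j100) + 100 = 100 + j100
|N| = √(50² + 200²) ≈ 206.16, ∠N ≈ 75.96°
|D| = √(100² + 100²) ≈ 141.42, ∠D ≈ 45.00°
∠H = 75.96° − 45.00° = 30.96°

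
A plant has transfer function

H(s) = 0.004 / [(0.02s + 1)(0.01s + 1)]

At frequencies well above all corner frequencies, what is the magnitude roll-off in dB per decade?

Each pole contributes −20 dB/decade at high frequency; each zero contributes +20 dB/decade.
Net: 0 zero(s) − 2 pole(s) → -40 dB/decade.

-40 dB/decade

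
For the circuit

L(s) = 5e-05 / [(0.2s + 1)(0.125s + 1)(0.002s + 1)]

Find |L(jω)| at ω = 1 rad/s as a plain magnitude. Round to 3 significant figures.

At ω = 1 rad/s:
pole (1 + j1·0.2) = 1 + j0.2 → |·| ≈ 1.0198, ∠ ≈ 11.31°
pole (1 + j1·0.125) = 1 + j0.125 → |·| ≈ 1.0078, ∠ ≈ 7.13°
pole (1 + j1·0.002) = 1 + j0.002 → |·| ≈ 1, ∠ ≈ 0.11°
|L| = 5e-05 · 1 / (1.0198 · 1.0078 · 1) ≈ 4.865e-05

4.87e-05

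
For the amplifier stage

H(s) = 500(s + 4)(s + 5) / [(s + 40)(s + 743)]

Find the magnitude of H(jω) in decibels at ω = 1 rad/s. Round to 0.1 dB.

-9.0 dB

At s = jω = j1:
zero (s+4): 4 + j1 → |·| = √(4²+1²) = √17 ≈ 4.1231, ∠ = arctan(1/4) ≈ 14.04°
zero (s+5): 5 + j1 → |·| = √(5²+1²) = √26 ≈ 5.099, ∠ = arctan(1/5) ≈ 11.31°
pole (s+40): 40 + j1 → |·| = √(40²+1²) = √1601 ≈ 40.012, ∠ = arctan(1/40) ≈ 1.43°
pole (s+743): 743 + j1 → |·| = √(743²+1²) = √552050 ≈ 743, ∠ = arctan(1/743) ≈ 0.08°
|H| = 500 · 21.024 / 29729 ≈ 0.35359
Gain = 20 log₁₀(0.35359) ≈ -9.03 dB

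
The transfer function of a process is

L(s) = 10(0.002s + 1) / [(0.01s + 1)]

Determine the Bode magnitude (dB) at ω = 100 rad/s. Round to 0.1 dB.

17.2 dB

At ω = 100 rad/s:
zero (1 + j100·0.002) = 1 + j0.2 → |·| ≈ 1.0198, ∠ ≈ 11.31°
pole (1 + j100·0.01) = 1 + j1 → |·| ≈ 1.4142, ∠ ≈ 45.00°
|L| = 10 · 1.0198 / (1.4142) ≈ 7.2111
Gain = 20 log₁₀(7.2111) ≈ 17.16 dB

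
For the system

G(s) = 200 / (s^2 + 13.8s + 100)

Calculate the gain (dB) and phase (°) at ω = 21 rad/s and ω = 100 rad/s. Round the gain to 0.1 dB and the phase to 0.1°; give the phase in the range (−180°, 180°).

ω = 21: -7.0 dB, -139.6°; ω = 100: -34.0 dB, -172.1°

At s = jω = j21:
quadratic: (j21)² + 13.8·j21 + 100 = -341 + j289.8 → |·| ≈ 447.51, ∠ ≈ 139.64°
|G| = 200 / 447.51 ≈ 0.44692
Gain = 20 log₁₀(0.44692) ≈ -7.00 dB
∠G = 0.00° − 139.64° = -139.64°

At s = jω = j100:
quadratic: (j100)² + 13.8·j100 + 100 = -9900 + j1380 → |·| ≈ 9995.7, ∠ ≈ 172.06°
|G| = 200 / 9995.7 ≈ 0.020009
Gain = 20 log₁₀(0.020009) ≈ -33.98 dB
∠G = 0.00° − 172.06° = -172.06°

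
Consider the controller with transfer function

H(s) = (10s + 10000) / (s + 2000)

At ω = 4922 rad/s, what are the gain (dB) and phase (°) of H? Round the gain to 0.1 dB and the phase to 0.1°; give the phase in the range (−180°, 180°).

Substitute s = j4922:
Numerator: 10(j4922) + 10000 = 10000 + j49220
Denominator: (j4922) + 2000 = 2000 + j4922
|N| = √(10000² + 49220²) ≈ 50226, ∠N ≈ 78.52°
|D| = √(2000² + 4922²) ≈ 5312.8, ∠D ≈ 67.89°
|H| = 50226 / 5312.8 ≈ 9.4538
Gain = 20 log₁₀(9.4538) ≈ 19.51 dB
∠H = 78.52° − 67.89° = 10.63°

19.5 dB, 10.6°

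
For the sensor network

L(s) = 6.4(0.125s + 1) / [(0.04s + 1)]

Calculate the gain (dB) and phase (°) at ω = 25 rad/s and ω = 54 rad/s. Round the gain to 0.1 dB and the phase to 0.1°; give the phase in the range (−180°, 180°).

At ω = 25 rad/s:
zero (1 + j25·0.125) = 1 + j3.125 → |·| ≈ 3.2811, ∠ ≈ 72.26°
pole (1 + j25·0.04) = 1 + j1 → |·| ≈ 1.4142, ∠ ≈ 45.00°
|L| = 6.4 · 3.2811 / (1.4142) ≈ 14.849
Gain = 20 log₁₀(14.849) ≈ 23.43 dB
∠L = (72.26°) − (45.00°) = 27.26°

At ω = 54 rad/s:
zero (1 + j54·0.125) = 1 + j6.75 → |·| ≈ 6.8237, ∠ ≈ 81.57°
pole (1 + j54·0.04) = 1 + j2.16 → |·| ≈ 2.3803, ∠ ≈ 65.16°
|L| = 6.4 · 6.8237 / (2.3803) ≈ 18.347
Gain = 20 log₁₀(18.347) ≈ 25.27 dB
∠L = (81.57°) − (65.16°) = 16.41°

ω = 25: 23.4 dB, 27.3°; ω = 54: 25.3 dB, 16.4°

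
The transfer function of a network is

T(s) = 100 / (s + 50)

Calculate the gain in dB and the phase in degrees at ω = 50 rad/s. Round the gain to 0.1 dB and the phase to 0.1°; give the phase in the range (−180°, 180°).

At s = jω = j50:
pole (s+50): 50 + j50 → |·| = √(50²+50²) = √5000 ≈ 70.711, ∠ = arctan(50/50) ≈ 45.00°
|T| = 100 / 70.711 ≈ 1.4142
Gain = 20 log₁₀(1.4142) ≈ 3.01 dB
∠T = 0.00° − 45.00° = -45.00°

3.0 dB, -45.0°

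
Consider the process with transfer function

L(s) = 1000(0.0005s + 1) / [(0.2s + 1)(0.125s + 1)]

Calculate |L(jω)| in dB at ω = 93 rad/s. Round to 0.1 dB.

13.3 dB

At ω = 93 rad/s:
zero (1 + j93·0.0005) = 1 + j0.0465 → |·| ≈ 1.0011, ∠ ≈ 2.66°
pole (1 + j93·0.2) = 1 + j18.6 → |·| ≈ 18.627, ∠ ≈ 86.92°
pole (1 + j93·0.125) = 1 + j11.625 → |·| ≈ 11.668, ∠ ≈ 85.08°
|L| = 1000 · 1.0011 / (18.627 · 11.668) ≈ 4.6062
Gain = 20 log₁₀(4.6062) ≈ 13.27 dB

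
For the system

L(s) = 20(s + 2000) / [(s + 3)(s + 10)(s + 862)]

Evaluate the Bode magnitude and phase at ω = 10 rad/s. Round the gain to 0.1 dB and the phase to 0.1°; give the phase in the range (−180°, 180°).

At s = jω = j10:
zero (s+2000): 2000 + j10 → |·| = √(2000²+10²) = √4000100 ≈ 2000, ∠ = arctan(10/2000) ≈ 0.29°
pole (s+3): 3 + j10 → |·| = √(3²+10²) = √109 ≈ 10.44, ∠ = arctan(10/3) ≈ 73.30°
pole (s+10): 10 + j10 → |·| = √(10²+10²) = √200 ≈ 14.142, ∠ = arctan(10/10) ≈ 45.00°
pole (s+862): 862 + j10 → |·| = √(862²+10²) = √743144 ≈ 862.06, ∠ = arctan(10/862) ≈ 0.66°
|L| = 20 · 2000 / 1.2728e+05 ≈ 0.31427
Gain = 20 log₁₀(0.31427) ≈ -10.05 dB
∠L = 0.29° − 118.96° = -118.67°

-10.1 dB, -118.7°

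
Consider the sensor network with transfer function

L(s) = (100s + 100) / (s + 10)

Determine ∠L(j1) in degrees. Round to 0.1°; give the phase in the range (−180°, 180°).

Substitute s = j1:
Numerator: 100(j1) + 100 = 100 + j100
Denominator: (j1) + 10 = 10 + j1
|N| = √(100² + 100²) ≈ 141.42, ∠N ≈ 45.00°
|D| = √(10² + 1²) ≈ 10.05, ∠D ≈ 5.71°
∠L = 45.00° − 5.71° = 39.29°

39.3°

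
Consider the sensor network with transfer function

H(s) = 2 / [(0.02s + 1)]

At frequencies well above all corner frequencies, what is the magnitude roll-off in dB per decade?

-20 dB/decade

Each pole contributes −20 dB/decade at high frequency; each zero contributes +20 dB/decade.
Net: 0 zero(s) − 1 pole(s) → -20 dB/decade.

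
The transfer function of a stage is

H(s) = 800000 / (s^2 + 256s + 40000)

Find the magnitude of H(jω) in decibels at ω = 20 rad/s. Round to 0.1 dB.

At s = jω = j20:
quadratic: (j20)² + 256·j20 + 40000 = 39600 + j5120 → |·| ≈ 39930, ∠ ≈ 7.37°
|H| = 800000 / 39930 ≈ 20.035
Gain = 20 log₁₀(20.035) ≈ 26.04 dB

26.0 dB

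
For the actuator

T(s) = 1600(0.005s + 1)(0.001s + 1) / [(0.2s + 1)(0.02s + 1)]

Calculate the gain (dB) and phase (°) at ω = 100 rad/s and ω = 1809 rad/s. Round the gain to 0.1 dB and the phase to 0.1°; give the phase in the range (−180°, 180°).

ω = 100: 32.1 dB, -118.3°; ω = 1809: 7.2 dB, -33.5°

At ω = 100 rad/s:
zero (1 + j100·0.005) = 1 + j0.5 → |·| ≈ 1.118, ∠ ≈ 26.57°
zero (1 + j100·0.001) = 1 + j0.1 → |·| ≈ 1.005, ∠ ≈ 5.71°
pole (1 + j100·0.2) = 1 + j20 → |·| ≈ 20.025, ∠ ≈ 87.14°
pole (1 + j100·0.02) = 1 + j2 → |·| ≈ 2.2361, ∠ ≈ 63.43°
|T| = 1600 · 1.118 · 1.005 / (20.025 · 2.2361) ≈ 40.148
Gain = 20 log₁₀(40.148) ≈ 32.07 dB
∠T = (26.57° + 5.71°) − (87.14° + 63.43°) = -118.29°

At ω = 1809 rad/s:
zero (1 + j1809·0.005) = 1 + j9.045 → |·| ≈ 9.1001, ∠ ≈ 83.69°
zero (1 + j1809·0.001) = 1 + j1.809 → |·| ≈ 2.067, ∠ ≈ 61.07°
pole (1 + j1809·0.2) = 1 + j361.8 → |·| ≈ 361.8, ∠ ≈ 89.84°
pole (1 + j1809·0.02) = 1 + j36.18 → |·| ≈ 36.194, ∠ ≈ 88.42°
|T| = 1600 · 9.1001 · 2.067 / (361.8 · 36.194) ≈ 2.2983
Gain = 20 log₁₀(2.2983) ≈ 7.23 dB
∠T = (83.69° + 61.07°) − (89.84° + 88.42°) = -33.50°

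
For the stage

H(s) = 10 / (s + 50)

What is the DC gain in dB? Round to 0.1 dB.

H(0) = 10 / 50 = 0.2
20 log₁₀(0.2) ≈ -13.98 dB

-14.0 dB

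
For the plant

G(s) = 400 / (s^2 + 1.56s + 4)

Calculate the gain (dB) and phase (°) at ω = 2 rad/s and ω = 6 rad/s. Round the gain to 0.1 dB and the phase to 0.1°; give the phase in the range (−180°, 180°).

ω = 2: 42.2 dB, -90.0°; ω = 6: 21.6 dB, -163.7°

At s = jω = j2:
quadratic: (j2)² + 1.56·j2 + 4 = 0 + j3.12 → |·| ≈ 3.12, ∠ ≈ 90.00°
|G| = 400 / 3.12 ≈ 128.21
Gain = 20 log₁₀(128.21) ≈ 42.16 dB
∠G = 0.00° − 90.00° = -90.00°

At s = jω = j6:
quadratic: (j6)² + 1.56·j6 + 4 = -32 + j9.36 → |·| ≈ 33.341, ∠ ≈ 163.70°
|G| = 400 / 33.341 ≈ 11.997
Gain = 20 log₁₀(11.997) ≈ 21.58 dB
∠G = 0.00° − 163.70° = -163.70°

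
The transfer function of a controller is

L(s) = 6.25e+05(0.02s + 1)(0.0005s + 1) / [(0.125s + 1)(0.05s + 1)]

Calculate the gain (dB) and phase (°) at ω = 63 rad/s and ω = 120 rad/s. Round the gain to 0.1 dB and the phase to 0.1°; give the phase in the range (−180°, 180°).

ω = 63: 91.7 dB, -101.8°; ω = 120: 85.0 dB, -95.9°

At ω = 63 rad/s:
zero (1 + j63·0.02) = 1 + j1.26 → |·| ≈ 1.6086, ∠ ≈ 51.56°
zero (1 + j63·0.0005) = 1 + j0.0315 → |·| ≈ 1.0005, ∠ ≈ 1.80°
pole (1 + j63·0.125) = 1 + j7.875 → |·| ≈ 7.9382, ∠ ≈ 82.76°
pole (1 + j63·0.05) = 1 + j3.15 → |·| ≈ 3.3049, ∠ ≈ 72.39°
|L| = 6.25e+05 · 1.6086 · 1.0005 / (7.9382 · 3.3049) ≈ 38341
Gain = 20 log₁₀(38341) ≈ 91.67 dB
∠L = (51.56° + 1.80°) − (82.76° + 72.39°) = -101.79°

At ω = 120 rad/s:
zero (1 + j120·0.02) = 1 + j2.4 → |·| ≈ 2.6, ∠ ≈ 67.38°
zero (1 + j120·0.0005) = 1 + j0.06 → |·| ≈ 1.0018, ∠ ≈ 3.43°
pole (1 + j120·0.125) = 1 + j15 → |·| ≈ 15.033, ∠ ≈ 86.19°
pole (1 + j120·0.05) = 1 + j6 → |·| ≈ 6.0828, ∠ ≈ 80.54°
|L| = 6.25e+05 · 2.6 · 1.0018 / (15.033 · 6.0828) ≈ 17803
Gain = 20 log₁₀(17803) ≈ 85.01 dB
∠L = (67.38° + 3.43°) − (86.19° + 80.54°) = -95.92°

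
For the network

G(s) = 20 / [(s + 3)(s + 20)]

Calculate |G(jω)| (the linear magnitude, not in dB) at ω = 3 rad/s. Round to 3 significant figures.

0.233

At s = jω = j3:
pole (s+3): 3 + j3 → |·| = √(3²+3²) = √18 ≈ 4.2426, ∠ = arctan(3/3) ≈ 45.00°
pole (s+20): 20 + j3 → |·| = √(20²+3²) = √409 ≈ 20.224, ∠ = arctan(3/20) ≈ 8.53°
|G| = 20 / 85.802 ≈ 0.23309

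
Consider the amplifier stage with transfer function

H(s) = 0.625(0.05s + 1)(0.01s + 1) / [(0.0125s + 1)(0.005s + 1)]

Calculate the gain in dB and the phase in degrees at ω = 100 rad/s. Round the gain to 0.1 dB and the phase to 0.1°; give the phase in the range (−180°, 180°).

At ω = 100 rad/s:
zero (1 + j100·0.05) = 1 + j5 → |·| ≈ 5.099, ∠ ≈ 78.69°
zero (1 + j100·0.01) = 1 + j1 → |·| ≈ 1.4142, ∠ ≈ 45.00°
pole (1 + j100·0.0125) = 1 + j1.25 → |·| ≈ 1.6008, ∠ ≈ 51.34°
pole (1 + j100·0.005) = 1 + j0.5 → |·| ≈ 1.118, ∠ ≈ 26.57°
|H| = 0.625 · 5.099 · 1.4142 / (1.6008 · 1.118) ≈ 2.5182
Gain = 20 log₁₀(2.5182) ≈ 8.02 dB
∠H = (78.69° + 45.00°) − (51.34° + 26.57°) = 45.78°

8.0 dB, 45.8°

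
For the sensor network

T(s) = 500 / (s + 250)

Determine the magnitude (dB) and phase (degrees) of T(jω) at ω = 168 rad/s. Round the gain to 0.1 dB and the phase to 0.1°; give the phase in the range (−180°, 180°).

4.4 dB, -33.9°

Substitute s = j168:
Numerator: 500 = 500 + j0
Denominator: (j168) + 250 = 250 + j168
|N| = √(500² + 0²) ≈ 500, ∠N ≈ 0.00°
|D| = √(250² + 168²) ≈ 301.2, ∠D ≈ 33.90°
|T| = 500 / 301.2 ≈ 1.66
Gain = 20 log₁₀(1.66) ≈ 4.40 dB
∠T = 0.00° − 33.90° = -33.90°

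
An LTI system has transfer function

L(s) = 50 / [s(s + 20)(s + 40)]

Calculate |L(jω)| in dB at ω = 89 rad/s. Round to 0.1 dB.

At s = jω = j89:
pole (s+20): 20 + j89 → |·| = √(20²+89²) = √8321 ≈ 91.22, ∠ = arctan(89/20) ≈ 77.33°
pole (s+40): 40 + j89 → |·| = √(40²+89²) = √9521 ≈ 97.576, ∠ = arctan(89/40) ≈ 65.80°
pole at origin: |s| = 89, ∠ = 90.00° (in denominator)
|L| = 50 / 7.9218e+05 ≈ 6.3117e-05
Gain = 20 log₁₀(6.3117e-05) ≈ -84.00 dB

-84.0 dB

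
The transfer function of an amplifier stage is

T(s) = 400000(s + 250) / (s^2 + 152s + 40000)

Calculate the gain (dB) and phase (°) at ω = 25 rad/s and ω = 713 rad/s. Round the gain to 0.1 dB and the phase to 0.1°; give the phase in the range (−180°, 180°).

At s = jω = j25:
zero (s+250): 250 + j25 → |·| = √(250²+25²) = √63125 ≈ 251.25, ∠ = arctan(25/250) ≈ 5.71°
quadratic: (j25)² + 152·j25 + 40000 = 39375 + j3800 → |·| ≈ 39558, ∠ ≈ 5.51°
|T| = 400000 · 251.25 / 39558 ≈ 2540.6
Gain = 20 log₁₀(2540.6) ≈ 68.10 dB
∠T = 5.71° − 5.51° = 0.20°

At s = jω = j713:
zero (s+250): 250 + j713 → |·| = √(250²+713²) = √570869 ≈ 755.56, ∠ = arctan(713/250) ≈ 70.68°
quadratic: (j713)² + 152·j713 + 40000 = -468369 + j108376 → |·| ≈ 4.8074e+05, ∠ ≈ 166.97°
|T| = 400000 · 755.56 / 4.8074e+05 ≈ 628.66
Gain = 20 log₁₀(628.66) ≈ 55.97 dB
∠T = 70.68° − 166.97° = -96.29°

ω = 25: 68.1 dB, 0.2°; ω = 713: 56.0 dB, -96.3°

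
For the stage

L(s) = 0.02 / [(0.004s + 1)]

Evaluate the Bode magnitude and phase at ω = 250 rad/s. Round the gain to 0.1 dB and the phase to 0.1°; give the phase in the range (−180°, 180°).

At ω = 250 rad/s:
pole (1 + j250·0.004) = 1 + j1 → |·| ≈ 1.4142, ∠ ≈ 45.00°
|L| = 0.02 · 1 / (1.4142) ≈ 0.014142
Gain = 20 log₁₀(0.014142) ≈ -36.99 dB
∠L = (0°) − (45.00°) = -45.00°

-37.0 dB, -45.0°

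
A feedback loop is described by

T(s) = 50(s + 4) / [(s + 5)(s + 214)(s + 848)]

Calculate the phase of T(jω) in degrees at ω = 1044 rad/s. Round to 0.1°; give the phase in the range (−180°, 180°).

At s = jω = j1044:
zero (s+4): 4 + j1044 → |·| = √(4²+1044²) = √1089952 ≈ 1044, ∠ = arctan(1044/4) ≈ 89.78°
pole (s+5): 5 + j1044 → |·| = √(5²+1044²) = √1089961 ≈ 1044, ∠ = arctan(1044/5) ≈ 89.73°
pole (s+214): 214 + j1044 → |·| = √(214²+1044²) = √1135732 ≈ 1065.7, ∠ = arctan(1044/214) ≈ 78.42°
pole (s+848): 848 + j1044 → |·| = √(848²+1044²) = √1809040 ≈ 1345, ∠ = arctan(1044/848) ≈ 50.91°
∠T = 89.78° − 219.06° = -129.28°

-129.3°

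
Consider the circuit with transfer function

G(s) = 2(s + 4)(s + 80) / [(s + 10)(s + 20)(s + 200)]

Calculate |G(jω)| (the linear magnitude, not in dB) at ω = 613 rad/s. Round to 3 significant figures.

At s = jω = j613:
zero (s+4): 4 + j613 → |·| = √(4²+613²) = √375785 ≈ 613.01, ∠ = arctan(613/4) ≈ 89.63°
zero (s+80): 80 + j613 → |·| = √(80²+613²) = √382169 ≈ 618.2, ∠ = arctan(613/80) ≈ 82.56°
pole (s+10): 10 + j613 → |·| = √(10²+613²) = √375869 ≈ 613.08, ∠ = arctan(613/10) ≈ 89.07°
pole (s+20): 20 + j613 → |·| = √(20²+613²) = √376169 ≈ 613.33, ∠ = arctan(613/20) ≈ 88.13°
pole (s+200): 200 + j613 → |·| = √(200²+613²) = √415769 ≈ 644.8, ∠ = arctan(613/200) ≈ 71.93°
|G| = 2 · 3.7896e+05 / 2.4246e+08 ≈ 0.003126

0.00313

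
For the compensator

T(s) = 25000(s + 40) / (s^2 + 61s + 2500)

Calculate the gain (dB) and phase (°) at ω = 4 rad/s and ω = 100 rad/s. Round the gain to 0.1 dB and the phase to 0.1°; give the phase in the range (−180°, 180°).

At s = jω = j4:
zero (s+40): 40 + j4 → |·| = √(40²+4²) = √1616 ≈ 40.2, ∠ = arctan(4/40) ≈ 5.71°
quadratic: (j4)² + 61·j4 + 2500 = 2484 + j244 → |·| ≈ 2496, ∠ ≈ 5.61°
|T| = 25000 · 40.2 / 2496 ≈ 402.64
Gain = 20 log₁₀(402.64) ≈ 52.10 dB
∠T = 5.71° − 5.61° = 0.10°

At s = jω = j100:
zero (s+40): 40 + j100 → |·| = √(40²+100²) = √11600 ≈ 107.7, ∠ = arctan(100/40) ≈ 68.20°
quadratic: (j100)² + 61·j100 + 2500 = -7500 + j6100 → |·| ≈ 9667.5, ∠ ≈ 140.88°
|T| = 25000 · 107.7 / 9667.5 ≈ 278.51
Gain = 20 log₁₀(278.51) ≈ 48.90 dB
∠T = 68.20° − 140.88° = -72.68°

ω = 4: 52.1 dB, 0.1°; ω = 100: 48.9 dB, -72.7°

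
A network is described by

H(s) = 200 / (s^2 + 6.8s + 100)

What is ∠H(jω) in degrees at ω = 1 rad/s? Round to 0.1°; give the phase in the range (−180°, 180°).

At s = jω = j1:
quadratic: (j1)² + 6.8·j1 + 100 = 99 + j6.8 → |·| ≈ 99.233, ∠ ≈ 3.93°
∠H = 0.00° − 3.93° = -3.93°

-3.9°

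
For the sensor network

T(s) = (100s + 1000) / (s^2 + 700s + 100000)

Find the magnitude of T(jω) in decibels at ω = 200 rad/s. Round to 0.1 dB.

Substitute s = j200:
Numerator: 100(j200) + 1000 = 1000 + j20000
Denominator: (j200)^2 + 700(j200) + 100000 = 60000 + j140000
|N| = √(1000² + 20000²) ≈ 20025, ∠N ≈ 87.14°
|D| = √(60000² + 140000²) ≈ 1.5232e+05, ∠D ≈ 66.80°
|T| = 20025 / 1.5232e+05 ≈ 0.13147
Gain = 20 log₁₀(0.13147) ≈ -17.62 dB

-17.6 dB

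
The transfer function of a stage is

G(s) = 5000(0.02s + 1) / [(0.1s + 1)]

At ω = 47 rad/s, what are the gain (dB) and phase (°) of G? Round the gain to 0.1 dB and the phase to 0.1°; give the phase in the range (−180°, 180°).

At ω = 47 rad/s:
zero (1 + j47·0.02) = 1 + j0.94 → |·| ≈ 1.3724, ∠ ≈ 43.23°
pole (1 + j47·0.1) = 1 + j4.7 → |·| ≈ 4.8052, ∠ ≈ 77.99°
|G| = 5000 · 1.3724 / (4.8052) ≈ 1428
Gain = 20 log₁₀(1428) ≈ 63.09 dB
∠G = (43.23°) − (77.99°) = -34.76°

63.1 dB, -34.8°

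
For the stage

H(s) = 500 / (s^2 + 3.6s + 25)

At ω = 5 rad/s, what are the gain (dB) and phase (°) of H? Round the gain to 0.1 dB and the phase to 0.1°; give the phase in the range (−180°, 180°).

At s = jω = j5:
quadratic: (j5)² + 3.6·j5 + 25 = 0 + j18 → |·| ≈ 18, ∠ ≈ 90.00°
|H| = 500 / 18 ≈ 27.778
Gain = 20 log₁₀(27.778) ≈ 28.87 dB
∠H = 0.00° − 90.00° = -90.00°

28.9 dB, -90.0°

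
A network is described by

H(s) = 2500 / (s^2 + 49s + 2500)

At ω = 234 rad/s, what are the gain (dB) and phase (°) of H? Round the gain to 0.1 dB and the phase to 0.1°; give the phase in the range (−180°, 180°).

At s = jω = j234:
quadratic: (j234)² + 49·j234 + 2500 = -52256 + j11466 → |·| ≈ 53499, ∠ ≈ 167.62°
|H| = 2500 / 53499 ≈ 0.04673
Gain = 20 log₁₀(0.04673) ≈ -26.61 dB
∠H = 0.00° − 167.62° = -167.62°

-26.6 dB, -167.6°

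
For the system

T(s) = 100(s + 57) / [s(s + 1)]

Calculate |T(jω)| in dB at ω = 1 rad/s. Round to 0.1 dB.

At s = jω = j1:
zero (s+57): 57 + j1 → |·| = √(57²+1²) = √3250 ≈ 57.009, ∠ = arctan(1/57) ≈ 1.01°
pole (s+1): 1 + j1 → |·| = √(1²+1²) = √2 ≈ 1.4142, ∠ = arctan(1/1) ≈ 45.00°
pole at origin: |s| = 1, ∠ = 90.00° (in denominator)
|T| = 100 · 57.009 / 1.4142 ≈ 4031.2
Gain = 20 log₁₀(4031.2) ≈ 72.11 dB

72.1 dB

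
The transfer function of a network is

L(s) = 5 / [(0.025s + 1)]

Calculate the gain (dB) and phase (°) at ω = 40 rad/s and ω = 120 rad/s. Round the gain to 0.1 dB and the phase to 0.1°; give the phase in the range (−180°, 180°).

ω = 40: 11.0 dB, -45.0°; ω = 120: 4.0 dB, -71.6°

At ω = 40 rad/s:
pole (1 + j40·0.025) = 1 + j1 → |·| ≈ 1.4142, ∠ ≈ 45.00°
|L| = 5 · 1 / (1.4142) ≈ 3.5356
Gain = 20 log₁₀(3.5356) ≈ 10.97 dB
∠L = (0°) − (45.00°) = -45.00°

At ω = 120 rad/s:
pole (1 + j120·0.025) = 1 + j3 → |·| ≈ 3.1623, ∠ ≈ 71.57°
|L| = 5 · 1 / (3.1623) ≈ 1.5811
Gain = 20 log₁₀(1.5811) ≈ 3.98 dB
∠L = (0°) − (71.57°) = -71.57°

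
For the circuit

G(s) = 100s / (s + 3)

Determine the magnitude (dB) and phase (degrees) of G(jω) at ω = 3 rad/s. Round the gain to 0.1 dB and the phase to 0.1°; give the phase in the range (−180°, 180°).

At s = jω = j3:
zero at origin: s = j3 → |·| = 3, ∠ = 90.00°
pole (s+3): 3 + j3 → |·| = √(3²+3²) = √18 ≈ 4.2426, ∠ = arctan(3/3) ≈ 45.00°
|G| = 100 · 3 / 4.2426 ≈ 70.711
Gain = 20 log₁₀(70.711) ≈ 36.99 dB
∠G = 90.00° − 45.00° = 45.00°

37.0 dB, 45.0°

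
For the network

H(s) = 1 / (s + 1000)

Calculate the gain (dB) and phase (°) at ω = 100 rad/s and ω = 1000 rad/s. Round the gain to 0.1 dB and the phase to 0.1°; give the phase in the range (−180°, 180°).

ω = 100: -60.0 dB, -5.7°; ω = 1000: -63.0 dB, -45.0°

At s = jω = j100:
pole (s+1000): 1000 + j100 → |·| = √(1000²+100²) = √1010000 ≈ 1005, ∠ = arctan(100/1000) ≈ 5.71°
|H| = 1 / 1005 ≈ 0.00099502
Gain = 20 log₁₀(0.00099502) ≈ -60.04 dB
∠H = 0.00° − 5.71° = -5.71°

At s = jω = j1000:
pole (s+1000): 1000 + j1000 → |·| = √(1000²+1000²) = √2000000 ≈ 1414.2, ∠ = arctan(1000/1000) ≈ 45.00°
|H| = 1 / 1414.2 ≈ 0.00070711
Gain = 20 log₁₀(0.00070711) ≈ -63.01 dB
∠H = 0.00° − 45.00° = -45.00°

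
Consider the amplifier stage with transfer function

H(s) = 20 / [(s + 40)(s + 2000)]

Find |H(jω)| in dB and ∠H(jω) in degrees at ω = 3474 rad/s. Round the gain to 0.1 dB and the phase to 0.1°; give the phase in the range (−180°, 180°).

-116.9 dB, -149.4°

At s = jω = j3474:
pole (s+40): 40 + j3474 → |·| = √(40²+3474²) = √12070276 ≈ 3474.2, ∠ = arctan(3474/40) ≈ 89.34°
pole (s+2000): 2000 + j3474 → |·| = √(2000²+3474²) = √16068676 ≈ 4008.6, ∠ = arctan(3474/2000) ≈ 60.07°
|H| = 20 / 1.3927e+07 ≈ 1.4361e-06
Gain = 20 log₁₀(1.4361e-06) ≈ -116.86 dB
∠H = 0.00° − 149.41° = -149.41°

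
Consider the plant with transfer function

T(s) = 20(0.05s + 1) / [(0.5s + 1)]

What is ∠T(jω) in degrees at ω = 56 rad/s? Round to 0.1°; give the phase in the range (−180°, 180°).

-17.6°

At ω = 56 rad/s:
zero (1 + j56·0.05) = 1 + j2.8 → |·| ≈ 2.9732, ∠ ≈ 70.35°
pole (1 + j56·0.5) = 1 + j28 → |·| ≈ 28.018, ∠ ≈ 87.95°
∠T = (70.35°) − (87.95°) = -17.60°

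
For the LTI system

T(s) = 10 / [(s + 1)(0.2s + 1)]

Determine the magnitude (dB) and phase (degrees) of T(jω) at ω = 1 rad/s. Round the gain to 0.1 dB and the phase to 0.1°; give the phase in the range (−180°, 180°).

16.8 dB, -56.3°

At ω = 1 rad/s:
pole (1 + j1·1) = 1 + j1 → |·| ≈ 1.4142, ∠ ≈ 45.00°
pole (1 + j1·0.2) = 1 + j0.2 → |·| ≈ 1.0198, ∠ ≈ 11.31°
|T| = 10 · 1 / (1.4142 · 1.0198) ≈ 6.9338
Gain = 20 log₁₀(6.9338) ≈ 16.82 dB
∠T = (0°) − (45.00° + 11.31°) = -56.31°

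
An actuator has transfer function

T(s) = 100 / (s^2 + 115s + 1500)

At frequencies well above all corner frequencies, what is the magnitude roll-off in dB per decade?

Each pole contributes −20 dB/decade at high frequency; each zero contributes +20 dB/decade.
Net: 0 zero(s) − 2 pole(s) → -40 dB/decade.

-40 dB/decade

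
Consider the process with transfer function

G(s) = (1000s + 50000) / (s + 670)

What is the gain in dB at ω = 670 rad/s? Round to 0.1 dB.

57.0 dB

Substitute s = j670:
Numerator: 1000(j670) + 50000 = 50000 + j670000
Denominator: (j670) + 670 = 670 + j670
|N| = √(50000² + 670000²) ≈ 6.7186e+05, ∠N ≈ 85.73°
|D| = √(670² + 670²) ≈ 947.52, ∠D ≈ 45.00°
|G| = 6.7186e+05 / 947.52 ≈ 709.07
Gain = 20 log₁₀(709.07) ≈ 57.01 dB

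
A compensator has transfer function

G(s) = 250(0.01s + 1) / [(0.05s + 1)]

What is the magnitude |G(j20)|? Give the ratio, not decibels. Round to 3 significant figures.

At ω = 20 rad/s:
zero (1 + j20·0.01) = 1 + j0.2 → |·| ≈ 1.0198, ∠ ≈ 11.31°
pole (1 + j20·0.05) = 1 + j1 → |·| ≈ 1.4142, ∠ ≈ 45.00°
|G| = 250 · 1.0198 / (1.4142) ≈ 180.28

180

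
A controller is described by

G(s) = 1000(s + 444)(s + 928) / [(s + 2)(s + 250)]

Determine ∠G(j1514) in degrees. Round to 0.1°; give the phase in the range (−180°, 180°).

-38.4°

At s = jω = j1514:
zero (s+444): 444 + j1514 → |·| = √(444²+1514²) = √2489332 ≈ 1577.8, ∠ = arctan(1514/444) ≈ 73.66°
zero (s+928): 928 + j1514 → |·| = √(928²+1514²) = √3153380 ≈ 1775.8, ∠ = arctan(1514/928) ≈ 58.49°
pole (s+2): 2 + j1514 → |·| = √(2²+1514²) = √2292200 ≈ 1514, ∠ = arctan(1514/2) ≈ 89.92°
pole (s+250): 250 + j1514 → |·| = √(250²+1514²) = √2354696 ≈ 1534.5, ∠ = arctan(1514/250) ≈ 80.62°
∠G = 132.15° − 170.54° = -38.39°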